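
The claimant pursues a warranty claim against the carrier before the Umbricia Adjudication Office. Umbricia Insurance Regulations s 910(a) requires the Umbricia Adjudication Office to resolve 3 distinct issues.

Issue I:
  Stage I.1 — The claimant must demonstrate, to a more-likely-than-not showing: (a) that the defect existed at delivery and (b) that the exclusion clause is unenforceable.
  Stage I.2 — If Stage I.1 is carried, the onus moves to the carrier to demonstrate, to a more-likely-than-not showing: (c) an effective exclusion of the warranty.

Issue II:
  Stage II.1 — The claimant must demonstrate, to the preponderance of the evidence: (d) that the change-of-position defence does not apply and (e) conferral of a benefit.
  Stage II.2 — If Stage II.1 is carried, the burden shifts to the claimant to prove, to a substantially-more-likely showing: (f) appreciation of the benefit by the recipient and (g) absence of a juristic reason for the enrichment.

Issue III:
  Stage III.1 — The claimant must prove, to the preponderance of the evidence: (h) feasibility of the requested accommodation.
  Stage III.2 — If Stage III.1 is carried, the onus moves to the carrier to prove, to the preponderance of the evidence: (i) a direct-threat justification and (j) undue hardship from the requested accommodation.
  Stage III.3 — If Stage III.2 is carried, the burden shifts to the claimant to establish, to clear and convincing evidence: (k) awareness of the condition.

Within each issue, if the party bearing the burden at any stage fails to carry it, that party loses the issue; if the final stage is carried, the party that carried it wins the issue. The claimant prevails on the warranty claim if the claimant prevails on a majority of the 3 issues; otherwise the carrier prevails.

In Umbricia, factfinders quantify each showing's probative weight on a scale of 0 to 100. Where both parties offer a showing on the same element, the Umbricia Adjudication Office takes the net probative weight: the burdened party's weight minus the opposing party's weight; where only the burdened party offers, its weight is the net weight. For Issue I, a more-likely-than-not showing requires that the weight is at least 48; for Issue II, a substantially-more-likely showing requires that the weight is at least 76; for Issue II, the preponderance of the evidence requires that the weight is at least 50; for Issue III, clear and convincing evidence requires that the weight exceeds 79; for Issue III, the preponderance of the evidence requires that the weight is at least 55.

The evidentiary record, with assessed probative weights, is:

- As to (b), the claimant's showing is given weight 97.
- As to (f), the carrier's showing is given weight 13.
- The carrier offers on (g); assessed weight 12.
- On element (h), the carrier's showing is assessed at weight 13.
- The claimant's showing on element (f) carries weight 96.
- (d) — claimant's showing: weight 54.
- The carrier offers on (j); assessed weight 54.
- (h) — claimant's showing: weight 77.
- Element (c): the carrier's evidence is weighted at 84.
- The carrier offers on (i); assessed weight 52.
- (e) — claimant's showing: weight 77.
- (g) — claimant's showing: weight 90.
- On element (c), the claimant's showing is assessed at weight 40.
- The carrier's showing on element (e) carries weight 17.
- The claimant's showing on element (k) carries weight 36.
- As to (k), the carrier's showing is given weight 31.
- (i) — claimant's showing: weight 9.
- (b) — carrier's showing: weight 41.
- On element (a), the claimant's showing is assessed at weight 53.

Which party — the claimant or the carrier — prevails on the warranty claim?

— Issue I —
Stage I.1 — burden on claimant; standard: a more-likely-than-not showing (weight is at least 48).
    (a): 53 ≥ 48 [met]
    (b): 97 − 41 = 56 ≥ 48 [met]
  The claimant carries Stage I.1; the carrier now bears the burden.
Stage I.2 — burden on carrier; standard: a more-likely-than-not showing (weight is at least 48).
    (c): 84 − 40 = 44 < 48 [not met]
  Not every element is met, so the carrier fails to carry Stage I.2.
The claimant prevails on this issue.
— Issue II —
Stage II.1 (claimant, the preponderance of the evidence, weight is at least 50): (d) 54 ≥ 50 — meets; (e) net 77−17=60 ≥ 50 — meets.
  All elements met. The claimant retains the burden for Stage II.2.
Stage II.2 (claimant, a substantially-more-likely showing, weight is at least 76): (f) net 96−13=83 ≥ 76 — meets; (g) net 90−12=78 ≥ 76 — meets.
  Stage II.2 carried; the final stage is satisfied.
All stages carried — the claimant prevails on this issue.
— Issue III —
Stage III.1 — burden on claimant; standard: the preponderance of the evidence (weight is at least 55).
    (h): 77 − 13 = 64 ≥ 55 [met]
  All elements met. The burden passes to the carrier.
Stage III.2 — burden on carrier; standard: the preponderance of the evidence (weight is at least 55).
    (i): 52 − 9 = 43 < 55 [not met]
    (j): 54 < 55 [not met]
  Stage III.2 not carried; the carrier fails its burden.
The analysis ends at Stage III.2; the claimant prevails on this issue.
Per-issue: Issue I → claimant; Issue II → claimant; Issue III → claimant. The claimant must prevail on a majority of issues; overall, the claimant prevails.

claimant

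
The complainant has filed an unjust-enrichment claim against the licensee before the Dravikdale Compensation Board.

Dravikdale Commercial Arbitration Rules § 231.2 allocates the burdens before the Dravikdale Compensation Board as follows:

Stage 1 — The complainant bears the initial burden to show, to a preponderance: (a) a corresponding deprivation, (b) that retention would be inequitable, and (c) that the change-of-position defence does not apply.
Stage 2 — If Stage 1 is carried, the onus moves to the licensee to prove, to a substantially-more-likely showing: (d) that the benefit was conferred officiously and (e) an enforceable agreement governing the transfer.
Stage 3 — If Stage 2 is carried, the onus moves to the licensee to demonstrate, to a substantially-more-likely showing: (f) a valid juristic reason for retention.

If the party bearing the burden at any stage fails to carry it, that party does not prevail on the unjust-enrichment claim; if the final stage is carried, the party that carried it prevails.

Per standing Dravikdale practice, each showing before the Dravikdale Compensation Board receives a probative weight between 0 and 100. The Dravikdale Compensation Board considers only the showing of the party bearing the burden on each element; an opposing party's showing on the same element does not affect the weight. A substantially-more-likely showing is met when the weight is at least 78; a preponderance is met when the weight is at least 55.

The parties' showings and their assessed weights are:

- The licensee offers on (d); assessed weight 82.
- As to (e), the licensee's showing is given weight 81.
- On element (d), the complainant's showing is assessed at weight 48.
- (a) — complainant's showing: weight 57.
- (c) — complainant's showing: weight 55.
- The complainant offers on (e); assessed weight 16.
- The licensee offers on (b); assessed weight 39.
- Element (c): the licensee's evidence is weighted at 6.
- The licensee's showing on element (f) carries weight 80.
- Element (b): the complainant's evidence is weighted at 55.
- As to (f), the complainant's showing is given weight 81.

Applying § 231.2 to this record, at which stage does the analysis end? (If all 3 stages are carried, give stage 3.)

stage 3

At Stage 1 the complainant must meet a preponderance (weight is at least 55): on (a) the weight is 57, which does reach 55, so (a) meets the standard; on (b) the weight is 55 (the licensee's 39 is given no effect), ≥ 55, so (b) meets the standard; on (c) the weight is 55 (the licensee's 6 is given no effect), which does reach 55, so (c) meets the standard.
  The complainant carries Stage 1; the licensee now bears the burden.
At Stage 2 the licensee must meet a substantially-more-likely showing (weight is at least 78): on (d) the weight is 82 (the complainant's 48 is given no effect), which does reach 78, so (d) meets the standard; on (e) the weight is 81 (the complainant's 16 is given no effect), which does reach 78, so (e) meets the standard.
  All elements met. The licensee retains the burden for Stage 3.
At Stage 3 the licensee must meet a substantially-more-likely showing (weight is at least 78): on (f) the weight is 80 (the complainant's 81 is given no effect), which does reach 78, so (f) meets the standard.
  The licensee carries the last stage.
With every stage satisfied, the licensee prevails.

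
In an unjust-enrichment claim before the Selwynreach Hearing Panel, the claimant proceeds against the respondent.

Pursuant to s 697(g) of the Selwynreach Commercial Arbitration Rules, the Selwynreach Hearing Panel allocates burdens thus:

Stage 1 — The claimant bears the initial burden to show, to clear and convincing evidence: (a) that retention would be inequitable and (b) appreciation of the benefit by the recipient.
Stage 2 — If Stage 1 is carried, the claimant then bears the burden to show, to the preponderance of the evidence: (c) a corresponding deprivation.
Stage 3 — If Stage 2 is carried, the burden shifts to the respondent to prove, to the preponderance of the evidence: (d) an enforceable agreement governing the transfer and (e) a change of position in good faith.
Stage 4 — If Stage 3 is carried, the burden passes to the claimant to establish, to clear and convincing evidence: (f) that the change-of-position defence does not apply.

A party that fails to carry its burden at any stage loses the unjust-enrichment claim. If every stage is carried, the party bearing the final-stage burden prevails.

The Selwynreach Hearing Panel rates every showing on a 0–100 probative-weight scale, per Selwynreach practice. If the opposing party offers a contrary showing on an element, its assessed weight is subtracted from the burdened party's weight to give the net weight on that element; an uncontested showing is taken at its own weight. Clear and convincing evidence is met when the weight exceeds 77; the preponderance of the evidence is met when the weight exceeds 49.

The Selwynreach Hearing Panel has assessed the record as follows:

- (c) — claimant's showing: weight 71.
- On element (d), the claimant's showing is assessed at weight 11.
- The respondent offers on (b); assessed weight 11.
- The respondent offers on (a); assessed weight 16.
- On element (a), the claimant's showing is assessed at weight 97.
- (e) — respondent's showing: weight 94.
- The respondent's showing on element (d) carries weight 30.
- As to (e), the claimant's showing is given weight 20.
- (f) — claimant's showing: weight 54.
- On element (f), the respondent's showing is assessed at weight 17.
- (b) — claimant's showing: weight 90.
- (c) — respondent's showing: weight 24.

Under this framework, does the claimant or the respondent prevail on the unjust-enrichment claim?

respondent

Stage 1 — burden on claimant; standard: clear and convincing evidence (weight exceeds 77).
    (a): 97 − 16 = 81 > 77 [met]
    (b): 90 − 11 = 79 > 77 [met]
  Stage 1 carried; the burden remains with the claimant.
Stage 2 — burden on claimant; standard: the preponderance of the evidence (weight exceeds 49).
    (c): 71 − 24 = 47 ≤ 49 [not met]
  The claimant does not carry Stage 2.
The analysis ends at Stage 2; the respondent prevails.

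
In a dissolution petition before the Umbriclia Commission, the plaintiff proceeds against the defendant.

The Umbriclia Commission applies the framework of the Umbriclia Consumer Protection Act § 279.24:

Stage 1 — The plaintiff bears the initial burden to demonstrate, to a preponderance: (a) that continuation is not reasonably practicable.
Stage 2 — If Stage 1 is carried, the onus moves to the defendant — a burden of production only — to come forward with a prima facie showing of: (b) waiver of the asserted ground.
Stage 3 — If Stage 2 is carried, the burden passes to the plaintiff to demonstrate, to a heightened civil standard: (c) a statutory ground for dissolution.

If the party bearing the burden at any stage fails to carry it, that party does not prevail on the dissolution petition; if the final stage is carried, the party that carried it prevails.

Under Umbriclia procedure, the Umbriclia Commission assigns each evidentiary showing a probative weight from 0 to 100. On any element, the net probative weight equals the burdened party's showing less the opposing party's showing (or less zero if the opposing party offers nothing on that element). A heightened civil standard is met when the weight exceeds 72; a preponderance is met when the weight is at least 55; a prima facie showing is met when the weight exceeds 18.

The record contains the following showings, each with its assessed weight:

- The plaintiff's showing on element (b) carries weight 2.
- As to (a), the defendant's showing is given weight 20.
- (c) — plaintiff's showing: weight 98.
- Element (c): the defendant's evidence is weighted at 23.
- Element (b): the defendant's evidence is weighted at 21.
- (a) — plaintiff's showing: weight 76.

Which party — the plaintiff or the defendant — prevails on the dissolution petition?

Stage 1 (plaintiff, a preponderance, weight is at least 55): (a) net 76−20=56 ≥ 55 — meets.
  The plaintiff carries Stage 1; the defendant now bears the burden.
Stage 2 (defendant, a prima facie showing, weight exceeds 18): (b) net 21−2=19 > 18 — meets.
  The defendant carries Stage 2; the plaintiff now bears the burden.
Stage 3 (plaintiff, a heightened civil standard, weight exceeds 72): (c) net 98−23=75 > 72 — meets.
  The plaintiff carries the last stage.
Every stage carried; the plaintiff prevails.

plaintiff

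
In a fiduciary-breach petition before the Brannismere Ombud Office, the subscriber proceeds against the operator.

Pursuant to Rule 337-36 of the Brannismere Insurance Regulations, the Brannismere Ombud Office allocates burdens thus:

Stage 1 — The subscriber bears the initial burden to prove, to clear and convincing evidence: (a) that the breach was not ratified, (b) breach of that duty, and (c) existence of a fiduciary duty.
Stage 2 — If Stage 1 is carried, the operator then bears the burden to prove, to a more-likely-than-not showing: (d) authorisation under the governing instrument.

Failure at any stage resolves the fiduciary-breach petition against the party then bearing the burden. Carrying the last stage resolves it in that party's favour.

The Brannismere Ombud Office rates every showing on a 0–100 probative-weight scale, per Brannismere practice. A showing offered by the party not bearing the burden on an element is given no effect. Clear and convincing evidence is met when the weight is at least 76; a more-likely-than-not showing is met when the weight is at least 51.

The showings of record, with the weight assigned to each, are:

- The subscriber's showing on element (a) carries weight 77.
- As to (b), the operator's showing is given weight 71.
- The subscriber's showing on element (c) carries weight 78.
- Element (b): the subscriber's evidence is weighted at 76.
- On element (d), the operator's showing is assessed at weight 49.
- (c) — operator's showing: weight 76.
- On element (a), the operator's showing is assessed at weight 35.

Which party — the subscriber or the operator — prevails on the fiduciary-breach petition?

subscriber

Stage 1 — burden on subscriber; standard: clear and convincing evidence (weight is at least 76).
    (a): 77 (operator's 35 disregarded) ≥ 76 [met]
    (b): 76 (operator's 71 disregarded) ≥ 76 [met]
    (c): 78 (operator's 76 disregarded) ≥ 76 [met]
  Stage 1 carried; the burden shifts to the operator.
Stage 2 — burden on operator; standard: a more-likely-than-not showing (weight is at least 51).
    (d): 49 < 51 [not met]
  The operator does not carry Stage 2.
The analysis ends at Stage 2; the subscriber prevails.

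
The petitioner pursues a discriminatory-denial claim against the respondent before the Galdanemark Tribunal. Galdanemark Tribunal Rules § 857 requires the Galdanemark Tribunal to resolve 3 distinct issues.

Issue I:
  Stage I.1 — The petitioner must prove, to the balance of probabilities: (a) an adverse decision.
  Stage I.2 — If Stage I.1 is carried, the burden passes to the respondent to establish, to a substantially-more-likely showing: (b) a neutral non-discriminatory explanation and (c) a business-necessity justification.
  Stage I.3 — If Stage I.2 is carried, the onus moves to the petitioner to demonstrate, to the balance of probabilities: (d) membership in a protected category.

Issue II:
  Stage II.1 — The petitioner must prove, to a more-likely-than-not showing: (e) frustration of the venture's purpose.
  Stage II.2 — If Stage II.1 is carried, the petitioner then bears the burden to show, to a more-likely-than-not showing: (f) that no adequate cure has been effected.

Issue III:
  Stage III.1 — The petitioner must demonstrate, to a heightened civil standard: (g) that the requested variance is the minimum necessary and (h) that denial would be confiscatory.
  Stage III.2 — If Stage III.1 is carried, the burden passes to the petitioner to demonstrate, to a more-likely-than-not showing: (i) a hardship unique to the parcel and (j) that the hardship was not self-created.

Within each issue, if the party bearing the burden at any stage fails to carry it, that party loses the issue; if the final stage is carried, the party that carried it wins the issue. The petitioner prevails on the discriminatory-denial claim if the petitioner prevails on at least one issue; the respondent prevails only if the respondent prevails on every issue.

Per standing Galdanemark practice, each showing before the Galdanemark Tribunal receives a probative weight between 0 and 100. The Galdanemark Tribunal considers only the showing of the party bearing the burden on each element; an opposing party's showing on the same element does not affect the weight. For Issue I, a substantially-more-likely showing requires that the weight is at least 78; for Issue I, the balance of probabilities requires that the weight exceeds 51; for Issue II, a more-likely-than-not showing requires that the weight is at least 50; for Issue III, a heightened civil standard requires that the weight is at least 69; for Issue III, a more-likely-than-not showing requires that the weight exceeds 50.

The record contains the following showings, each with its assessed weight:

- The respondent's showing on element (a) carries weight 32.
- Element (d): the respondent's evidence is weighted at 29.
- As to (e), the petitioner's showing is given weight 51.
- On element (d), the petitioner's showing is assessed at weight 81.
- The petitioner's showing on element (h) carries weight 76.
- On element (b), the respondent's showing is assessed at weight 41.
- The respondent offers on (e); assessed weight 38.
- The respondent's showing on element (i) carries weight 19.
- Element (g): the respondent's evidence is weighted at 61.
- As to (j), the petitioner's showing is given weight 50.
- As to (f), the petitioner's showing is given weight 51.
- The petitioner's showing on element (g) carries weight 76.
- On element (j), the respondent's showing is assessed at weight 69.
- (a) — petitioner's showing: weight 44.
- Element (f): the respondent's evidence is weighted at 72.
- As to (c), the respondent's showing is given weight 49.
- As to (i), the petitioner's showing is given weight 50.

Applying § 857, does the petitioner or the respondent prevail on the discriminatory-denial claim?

— Issue I —
At Stage I.1 the petitioner must meet the balance of probabilities (weight exceeds 51): on (a) the weight is 44 (the respondent's 32 is given no effect), ≤ 51, so (a) does not meet the standard.
  Stage I.1 not carried; the petitioner fails its burden.
The analysis ends at Stage I.1; the respondent prevails on this issue.
— Issue II —
Stage II.1 — burden on petitioner; standard: a more-likely-than-not showing (weight is at least 50).
    (e): 51 (respondent's 38 disregarded) ≥ 50 [met]
  Stage II.1 is satisfied; the petitioner continues to bear the burden.
Stage II.2 — burden on petitioner; standard: a more-likely-than-not showing (weight is at least 50).
    (f): 51 (respondent's 72 disregarded) ≥ 50 [met]
  The petitioner carries the last stage.
All stages carried — the petitioner prevails on this issue.
— Issue III —
Stage III.1 (petitioner, a heightened civil standard, weight is at least 69): (g) 76 (respondent's 61 disregarded) ≥ 69 — meets; (h) 76 ≥ 69 — meets.
  Stage III.1 carried; the burden remains with the petitioner.
Stage III.2 (petitioner, a more-likely-than-not showing, weight exceeds 50): (i) 50 (respondent's 19 disregarded) ≤ 50 — fails; (j) 50 (respondent's 69 disregarded) ≤ 50 — fails.
  The petitioner does not carry Stage III.2.
The respondent prevails on this issue.
Per-issue: Issue I → respondent; Issue II → petitioner; Issue III → respondent. The petitioner must prevail on at least one issue; overall, the petitioner prevails.

petitioner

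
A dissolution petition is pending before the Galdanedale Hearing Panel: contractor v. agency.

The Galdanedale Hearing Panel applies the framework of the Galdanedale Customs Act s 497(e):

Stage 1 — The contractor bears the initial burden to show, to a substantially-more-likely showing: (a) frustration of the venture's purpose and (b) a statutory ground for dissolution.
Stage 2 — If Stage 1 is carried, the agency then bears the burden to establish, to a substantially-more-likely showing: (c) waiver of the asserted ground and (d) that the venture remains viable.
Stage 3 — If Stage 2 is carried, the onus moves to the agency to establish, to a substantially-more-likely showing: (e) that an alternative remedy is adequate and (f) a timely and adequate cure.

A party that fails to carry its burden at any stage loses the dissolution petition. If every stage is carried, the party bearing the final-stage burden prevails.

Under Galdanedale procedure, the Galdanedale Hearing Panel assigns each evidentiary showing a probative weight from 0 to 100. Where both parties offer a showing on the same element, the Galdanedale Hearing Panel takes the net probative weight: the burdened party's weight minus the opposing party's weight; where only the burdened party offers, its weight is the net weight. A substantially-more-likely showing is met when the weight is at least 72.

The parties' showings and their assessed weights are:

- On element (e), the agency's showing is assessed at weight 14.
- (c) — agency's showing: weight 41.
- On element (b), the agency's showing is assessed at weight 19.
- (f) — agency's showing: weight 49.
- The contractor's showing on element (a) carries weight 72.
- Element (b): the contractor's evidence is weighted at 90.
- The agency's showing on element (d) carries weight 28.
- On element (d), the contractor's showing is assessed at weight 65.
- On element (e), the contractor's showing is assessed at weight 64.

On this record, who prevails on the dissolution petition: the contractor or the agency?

At Stage 1 the contractor must meet a substantially-more-likely showing (weight is at least 72): on (a) the weight is 72, ≥ 72, so (a) meets the standard; on (b) the weight is 90 less the opposing 19 gives net 71, < 72, so (b) does not meet the standard.
  The contractor does not carry Stage 1.
So the agency prevails.

agency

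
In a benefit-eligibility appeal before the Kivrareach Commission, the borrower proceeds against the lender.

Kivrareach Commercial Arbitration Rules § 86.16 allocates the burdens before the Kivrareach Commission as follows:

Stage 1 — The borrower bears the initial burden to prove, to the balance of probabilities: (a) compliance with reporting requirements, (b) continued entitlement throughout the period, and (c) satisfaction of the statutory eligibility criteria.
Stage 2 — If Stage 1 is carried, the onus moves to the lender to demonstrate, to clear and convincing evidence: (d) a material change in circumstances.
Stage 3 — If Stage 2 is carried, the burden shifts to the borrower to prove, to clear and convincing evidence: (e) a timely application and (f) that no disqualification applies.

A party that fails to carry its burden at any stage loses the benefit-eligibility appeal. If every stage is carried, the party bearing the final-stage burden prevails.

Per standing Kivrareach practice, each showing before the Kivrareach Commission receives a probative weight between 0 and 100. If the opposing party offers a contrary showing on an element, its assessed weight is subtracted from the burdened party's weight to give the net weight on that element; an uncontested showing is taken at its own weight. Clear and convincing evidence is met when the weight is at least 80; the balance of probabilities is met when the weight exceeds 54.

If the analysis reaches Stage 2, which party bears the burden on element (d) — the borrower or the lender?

Stage 2's rule assigns the burden to the lender (to clear and convincing evidence).

lender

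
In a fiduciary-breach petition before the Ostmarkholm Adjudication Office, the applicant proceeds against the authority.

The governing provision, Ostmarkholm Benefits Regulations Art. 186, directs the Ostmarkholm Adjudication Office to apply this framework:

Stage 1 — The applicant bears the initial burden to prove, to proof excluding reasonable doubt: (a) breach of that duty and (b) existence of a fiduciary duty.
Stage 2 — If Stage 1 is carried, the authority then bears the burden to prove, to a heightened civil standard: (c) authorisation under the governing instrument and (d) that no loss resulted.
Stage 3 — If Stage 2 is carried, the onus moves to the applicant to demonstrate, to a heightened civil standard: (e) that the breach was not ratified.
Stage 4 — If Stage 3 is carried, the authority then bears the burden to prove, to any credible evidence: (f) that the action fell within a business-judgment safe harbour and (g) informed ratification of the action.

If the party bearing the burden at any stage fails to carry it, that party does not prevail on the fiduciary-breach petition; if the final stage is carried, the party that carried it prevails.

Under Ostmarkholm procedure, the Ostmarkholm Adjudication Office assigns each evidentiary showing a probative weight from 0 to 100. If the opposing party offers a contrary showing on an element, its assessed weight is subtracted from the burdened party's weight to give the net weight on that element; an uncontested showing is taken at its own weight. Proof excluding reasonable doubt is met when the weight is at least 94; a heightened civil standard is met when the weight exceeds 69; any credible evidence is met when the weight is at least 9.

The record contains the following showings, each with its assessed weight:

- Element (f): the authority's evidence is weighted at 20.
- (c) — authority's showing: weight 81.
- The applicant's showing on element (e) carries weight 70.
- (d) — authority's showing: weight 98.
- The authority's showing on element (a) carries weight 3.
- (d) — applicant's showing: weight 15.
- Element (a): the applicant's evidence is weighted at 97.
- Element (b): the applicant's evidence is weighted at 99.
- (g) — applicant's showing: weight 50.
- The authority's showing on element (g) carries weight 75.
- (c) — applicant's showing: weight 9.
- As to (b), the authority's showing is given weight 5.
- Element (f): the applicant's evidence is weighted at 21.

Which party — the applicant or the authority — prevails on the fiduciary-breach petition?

Stage 1 (applicant, proof excluding reasonable doubt, weight is at least 94): (a) net 97−3=94 ≥ 94 — meets; (b) net 99−5=94 ≥ 94 — meets.
  The applicant carries Stage 1; the authority now bears the burden.
Stage 2 (authority, a heightened civil standard, weight exceeds 69): (c) net 81−9=72 > 69 — meets; (d) net 98−15=83 > 69 — meets.
  All elements met. The burden passes to the applicant.
Stage 3 (applicant, a heightened civil standard, weight exceeds 69): (e) 70 > 69 — meets.
  All elements met. The burden passes to the authority.
Stage 4 (authority, any credible evidence, weight is at least 9): (f) net 20−21=-1 < 9 — fails; (g) net 75−50=25 ≥ 9 — meets.
  Not every element is met, so the authority fails to carry Stage 4.
So the applicant prevails.

applicant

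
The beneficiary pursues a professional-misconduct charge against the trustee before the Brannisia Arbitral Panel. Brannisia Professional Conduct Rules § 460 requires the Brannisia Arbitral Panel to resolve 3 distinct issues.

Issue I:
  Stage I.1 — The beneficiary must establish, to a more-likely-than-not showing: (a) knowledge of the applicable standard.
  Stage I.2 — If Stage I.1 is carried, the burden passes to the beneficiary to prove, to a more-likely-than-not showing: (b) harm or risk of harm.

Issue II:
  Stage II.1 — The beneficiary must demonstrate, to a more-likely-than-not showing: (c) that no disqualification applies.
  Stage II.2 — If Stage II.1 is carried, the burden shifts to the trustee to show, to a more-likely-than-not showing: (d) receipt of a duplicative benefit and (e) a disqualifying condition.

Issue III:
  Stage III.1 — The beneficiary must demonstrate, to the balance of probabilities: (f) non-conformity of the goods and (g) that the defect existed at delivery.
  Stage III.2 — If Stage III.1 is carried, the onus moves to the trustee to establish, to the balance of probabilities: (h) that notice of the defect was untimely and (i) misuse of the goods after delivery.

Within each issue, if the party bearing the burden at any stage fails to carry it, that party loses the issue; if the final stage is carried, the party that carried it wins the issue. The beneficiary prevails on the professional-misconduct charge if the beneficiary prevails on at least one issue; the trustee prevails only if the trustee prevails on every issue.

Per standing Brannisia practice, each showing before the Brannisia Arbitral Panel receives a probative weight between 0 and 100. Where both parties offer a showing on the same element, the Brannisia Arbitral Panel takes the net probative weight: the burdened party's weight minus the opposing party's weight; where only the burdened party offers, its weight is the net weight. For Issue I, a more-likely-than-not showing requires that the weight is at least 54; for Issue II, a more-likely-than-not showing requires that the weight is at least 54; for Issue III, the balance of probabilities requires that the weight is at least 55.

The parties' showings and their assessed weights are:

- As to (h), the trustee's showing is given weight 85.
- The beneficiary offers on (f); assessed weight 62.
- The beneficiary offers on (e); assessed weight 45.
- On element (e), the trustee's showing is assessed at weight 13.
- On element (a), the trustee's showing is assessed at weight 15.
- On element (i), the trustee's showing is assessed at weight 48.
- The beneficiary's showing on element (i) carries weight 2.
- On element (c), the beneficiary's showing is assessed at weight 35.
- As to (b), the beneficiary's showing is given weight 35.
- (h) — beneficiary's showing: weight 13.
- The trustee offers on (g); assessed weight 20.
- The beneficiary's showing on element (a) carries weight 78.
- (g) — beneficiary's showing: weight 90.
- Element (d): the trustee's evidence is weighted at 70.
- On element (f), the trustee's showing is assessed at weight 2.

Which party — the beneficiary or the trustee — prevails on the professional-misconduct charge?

— Issue I —
Stage I.1 (beneficiary, a more-likely-than-not showing, weight is at least 54): (a) net 78−15=63 ≥ 54 — meets.
  Stage I.1 is satisfied; the beneficiary continues to bear the burden.
Stage I.2 (beneficiary, a more-likely-than-not showing, weight is at least 54): (b) 35 < 54 — fails.
  The beneficiary does not carry Stage I.2.
The trustee prevails on this issue.
— Issue II —
At Stage II.1 the beneficiary must meet a more-likely-than-not showing (weight is at least 54): on (c) the weight is 35, which does not reach 54, so (c) does not meet the standard.
  Not every element is met, so the beneficiary fails to carry Stage II.1.
So the trustee prevails on this issue.
— Issue III —
Stage III.1 (beneficiary, the balance of probabilities, weight is at least 55): (f) net 62−2=60 ≥ 55 — meets; (g) net 90−20=70 ≥ 55 — meets.
  All elements met. The burden passes to the trustee.
Stage III.2 (trustee, the balance of probabilities, weight is at least 55): (h) net 85−13=72 ≥ 55 — meets; (i) net 48−2=46 < 55 — fails.
  The trustee does not carry Stage III.2.
So the beneficiary prevails on this issue.
Per-issue: Issue I → trustee; Issue II → trustee; Issue III → beneficiary. The beneficiary must prevail on at least one issue; overall, the beneficiary prevails.

beneficiary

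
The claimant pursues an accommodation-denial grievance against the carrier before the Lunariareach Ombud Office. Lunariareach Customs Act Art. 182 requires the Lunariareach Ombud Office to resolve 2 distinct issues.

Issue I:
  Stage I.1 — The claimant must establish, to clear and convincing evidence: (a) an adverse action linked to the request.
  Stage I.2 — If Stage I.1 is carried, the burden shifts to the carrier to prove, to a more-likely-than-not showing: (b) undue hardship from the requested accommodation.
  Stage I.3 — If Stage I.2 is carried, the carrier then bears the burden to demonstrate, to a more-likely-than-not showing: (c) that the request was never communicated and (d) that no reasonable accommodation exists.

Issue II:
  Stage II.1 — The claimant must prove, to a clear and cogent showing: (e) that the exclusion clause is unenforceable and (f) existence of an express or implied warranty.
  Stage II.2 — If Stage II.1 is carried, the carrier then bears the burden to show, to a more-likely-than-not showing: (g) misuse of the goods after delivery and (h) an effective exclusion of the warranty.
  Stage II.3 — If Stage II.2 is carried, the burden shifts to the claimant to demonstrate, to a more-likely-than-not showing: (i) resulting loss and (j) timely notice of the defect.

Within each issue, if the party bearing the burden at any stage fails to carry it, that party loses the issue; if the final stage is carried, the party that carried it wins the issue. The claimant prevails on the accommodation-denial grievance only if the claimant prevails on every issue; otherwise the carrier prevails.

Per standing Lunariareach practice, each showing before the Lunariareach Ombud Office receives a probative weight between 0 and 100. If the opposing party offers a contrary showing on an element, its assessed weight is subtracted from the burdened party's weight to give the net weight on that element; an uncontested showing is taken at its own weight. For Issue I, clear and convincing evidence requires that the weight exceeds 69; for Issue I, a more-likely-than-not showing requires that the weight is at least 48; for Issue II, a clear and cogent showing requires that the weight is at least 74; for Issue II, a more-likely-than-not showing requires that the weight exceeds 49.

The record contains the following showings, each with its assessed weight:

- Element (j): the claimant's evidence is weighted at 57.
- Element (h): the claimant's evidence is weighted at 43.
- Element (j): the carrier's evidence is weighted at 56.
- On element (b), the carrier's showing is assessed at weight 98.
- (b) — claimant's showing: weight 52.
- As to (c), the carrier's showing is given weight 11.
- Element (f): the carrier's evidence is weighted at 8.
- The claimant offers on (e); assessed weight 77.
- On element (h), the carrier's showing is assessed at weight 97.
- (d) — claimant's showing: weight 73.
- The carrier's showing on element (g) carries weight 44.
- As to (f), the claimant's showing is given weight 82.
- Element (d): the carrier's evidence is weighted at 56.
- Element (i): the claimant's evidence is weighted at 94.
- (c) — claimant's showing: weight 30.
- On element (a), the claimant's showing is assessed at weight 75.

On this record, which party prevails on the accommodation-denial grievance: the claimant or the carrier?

claimant

— Issue I —
At Stage I.1 the claimant must meet clear and convincing evidence (weight exceeds 69): on (a) the weight is 75, which does exceed 69, so (a) meets the standard.
  Stage I.1 is satisfied; the onus moves to the carrier.
At Stage I.2 the carrier must meet a more-likely-than-not showing (weight is at least 48): on (b) the weight is 98 less the opposing 52 gives net 46, which does not reach 48, so (b) does not meet the standard.
  Not every element is met, so the carrier fails to carry Stage I.2.
The analysis ends at Stage I.2; the claimant prevails on this issue.
— Issue II —
Stage II.1 — burden on claimant; standard: a clear and cogent showing (weight is at least 74).
    (e): 77 ≥ 74 [met]
    (f): 82 − 8 = 74 ≥ 74 [met]
  All elements met. The burden passes to the carrier.
Stage II.2 — burden on carrier; standard: a more-likely-than-not showing (weight exceeds 49).
    (g): 44 ≤ 49 [not met]
    (h): 97 − 43 = 54 > 49 [met]
  Not every element is met, so the carrier fails to carry Stage II.2.
So the claimant prevails on this issue.
Per-issue: Issue I → claimant; Issue II → claimant. The claimant must prevail on every issue; overall, the claimant prevails.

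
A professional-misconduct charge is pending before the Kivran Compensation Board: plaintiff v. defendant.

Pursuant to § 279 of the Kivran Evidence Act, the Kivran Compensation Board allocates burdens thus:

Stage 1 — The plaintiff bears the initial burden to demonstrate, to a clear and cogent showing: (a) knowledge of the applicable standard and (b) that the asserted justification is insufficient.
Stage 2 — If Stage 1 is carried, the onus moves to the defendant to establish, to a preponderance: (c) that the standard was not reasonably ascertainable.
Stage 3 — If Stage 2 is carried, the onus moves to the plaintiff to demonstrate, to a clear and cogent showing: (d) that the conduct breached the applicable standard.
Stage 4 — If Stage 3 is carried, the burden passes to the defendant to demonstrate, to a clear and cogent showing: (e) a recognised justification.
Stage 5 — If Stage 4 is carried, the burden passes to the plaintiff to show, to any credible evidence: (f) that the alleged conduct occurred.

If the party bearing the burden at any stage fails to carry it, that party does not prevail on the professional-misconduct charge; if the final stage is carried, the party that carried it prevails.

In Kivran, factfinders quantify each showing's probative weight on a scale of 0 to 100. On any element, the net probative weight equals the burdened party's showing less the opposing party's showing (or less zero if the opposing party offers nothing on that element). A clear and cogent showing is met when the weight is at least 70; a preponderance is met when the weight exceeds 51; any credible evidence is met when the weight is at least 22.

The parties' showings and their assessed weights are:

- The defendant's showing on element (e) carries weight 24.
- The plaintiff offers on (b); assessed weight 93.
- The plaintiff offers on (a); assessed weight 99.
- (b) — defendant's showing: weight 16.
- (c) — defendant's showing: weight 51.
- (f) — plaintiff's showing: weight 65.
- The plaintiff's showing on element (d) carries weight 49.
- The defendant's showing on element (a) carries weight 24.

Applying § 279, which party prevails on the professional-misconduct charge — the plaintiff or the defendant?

Stage 1 — burden on plaintiff; standard: a clear and cogent showing (weight is at least 70).
    (a): 99 − 24 = 75 ≥ 70 [met]
    (b): 93 − 16 = 77 ≥ 70 [met]
  The plaintiff carries Stage 1; the defendant now bears the burden.
Stage 2 — burden on defendant; standard: a preponderance (weight exceeds 51).
    (c): 51 ≤ 51 [not met]
  The defendant does not carry Stage 2.
The analysis ends at Stage 2; the plaintiff prevails.

plaintiff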